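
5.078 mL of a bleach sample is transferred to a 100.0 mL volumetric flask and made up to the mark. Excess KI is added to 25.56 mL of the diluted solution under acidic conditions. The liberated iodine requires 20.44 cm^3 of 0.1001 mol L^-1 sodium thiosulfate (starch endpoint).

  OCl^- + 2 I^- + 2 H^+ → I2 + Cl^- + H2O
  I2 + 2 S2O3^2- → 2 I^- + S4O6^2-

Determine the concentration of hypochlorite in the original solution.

0.7882 mol/L

n(S2O3^2-) = 0.02044 × 0.1001 = 2.046 × 10^-3 mol
n(I2) = n(S2O3^2-)/2 = 1.023 × 10^-3 mol
n(OCl^-) in the aliquot = 1.023 × 10^-3 mol (1:1 ratio)
[OCl^-]_dilute = 1.023 × 10^-3 / 0.02556 = 0.04002 mol/L
[OCl^-]_original = 0.04002 × 100.0/5.078 = 0.7882 mol/L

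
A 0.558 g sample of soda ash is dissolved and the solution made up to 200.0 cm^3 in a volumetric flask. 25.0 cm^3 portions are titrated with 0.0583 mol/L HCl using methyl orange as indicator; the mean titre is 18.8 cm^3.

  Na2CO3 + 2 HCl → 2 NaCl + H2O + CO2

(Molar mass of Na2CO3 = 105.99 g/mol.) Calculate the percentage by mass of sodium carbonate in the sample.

83.3 %

n(HCl) per titration = 0.0188 × 0.0583 = 1.10 × 10^-3 mol
From the 1:2 ratio, n(Na2CO3) in each aliquot = 1/2 × 1.10 × 10^-3 = 5.48 × 10^-4 mol
n(Na2CO3) in the whole flask = 5.48 × 10^-4 × 200.0/25.0 = 4.38 × 10^-3 mol
mass of Na2CO3 = 4.38 × 10^-3 × 105.99 = 0.465 g
% Na2CO3 = 0.465 / 0.558 × 100 = 83.3 %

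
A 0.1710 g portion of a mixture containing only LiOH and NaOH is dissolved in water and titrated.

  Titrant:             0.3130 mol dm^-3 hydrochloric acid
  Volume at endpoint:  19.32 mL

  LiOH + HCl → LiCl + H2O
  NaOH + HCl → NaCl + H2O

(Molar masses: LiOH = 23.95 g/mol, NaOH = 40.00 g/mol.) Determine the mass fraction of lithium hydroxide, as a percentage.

61.86 %

n(HCl) = 0.01932 × 0.3130 = 6.047 × 10^-3 mol
Let x = n(LiOH), y = n(NaOH).
Titrant: 1x + 1y = 6.047 × 10^-3;  mass: 23.95x + 40.00y = 0.1710
Solving, x = 4.417 × 10^-3 mol, y = 1.631 × 10^-3 mol
mass of LiOH = 4.417 × 10^-3 × 23.95 = 0.1058 g
% LiOH = 0.1058 / 0.1710 × 100 = 61.86 %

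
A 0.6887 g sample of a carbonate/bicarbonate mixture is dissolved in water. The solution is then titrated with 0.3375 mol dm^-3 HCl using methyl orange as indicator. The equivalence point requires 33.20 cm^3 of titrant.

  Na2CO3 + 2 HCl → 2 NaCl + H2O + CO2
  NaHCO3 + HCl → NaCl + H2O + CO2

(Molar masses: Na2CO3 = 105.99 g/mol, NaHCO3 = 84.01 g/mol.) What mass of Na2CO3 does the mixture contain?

0.4317 g

n(HCl) = 0.03320 × 0.3375 = 0.01121 mol
Let x = n(Na2CO3), y = n(NaHCO3).
Titrant: 2x + 1y = 0.01121;  mass: 105.99x + 84.01y = 0.6887
Solving, x = 4.073 × 10^-3 mol, y = 3.060 × 10^-3 mol
mass of Na2CO3 = 4.073 × 10^-3 × 105.99 = 0.4317 g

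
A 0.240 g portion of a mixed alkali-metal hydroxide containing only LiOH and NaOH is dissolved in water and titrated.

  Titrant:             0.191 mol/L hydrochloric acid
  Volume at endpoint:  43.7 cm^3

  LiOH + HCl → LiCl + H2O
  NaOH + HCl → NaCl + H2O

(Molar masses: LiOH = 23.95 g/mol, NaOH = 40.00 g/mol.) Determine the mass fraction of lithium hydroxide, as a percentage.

58.4 %

n(HCl) = 0.0437 × 0.191 = 8.35 × 10^-3 mol
Let x = n(LiOH), y = n(NaOH).
Titrant: 1x + 1y = 8.35 × 10^-3;  mass: 23.95x + 40.00y = 0.240
Solving, x = 5.85 × 10^-3 mol, y = 2.50 × 10^-3 mol
mass of LiOH = 5.85 × 10^-3 × 23.95 = 0.140 g
% LiOH = 0.140 / 0.240 × 100 = 58.4 %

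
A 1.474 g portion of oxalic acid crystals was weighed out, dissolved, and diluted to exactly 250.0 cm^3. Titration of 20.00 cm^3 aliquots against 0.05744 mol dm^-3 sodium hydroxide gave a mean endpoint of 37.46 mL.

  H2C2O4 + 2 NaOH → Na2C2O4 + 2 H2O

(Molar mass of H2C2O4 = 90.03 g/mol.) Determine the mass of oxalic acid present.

n(NaOH) per titration = 0.03746 × 0.05744 = 2.152 × 10^-3 mol
From the 1:2 ratio, n(H2C2O4) in each aliquot = 1/2 × 2.152 × 10^-3 = 1.076 × 10^-3 mol
n(H2C2O4) in the whole flask = 1.076 × 10^-3 × 250.0/20.00 = 0.01345 mol
mass of H2C2O4 = 0.01345 × 90.03 = 1.211 g

1.211 g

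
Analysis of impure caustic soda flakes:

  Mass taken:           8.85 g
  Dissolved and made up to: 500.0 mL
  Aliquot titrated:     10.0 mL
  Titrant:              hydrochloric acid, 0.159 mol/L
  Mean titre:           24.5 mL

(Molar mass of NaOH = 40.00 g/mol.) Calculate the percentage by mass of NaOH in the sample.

88.0 %

NaOH + HCl → NaCl + H2O
n(HCl) per titration = 0.0245 × 0.159 = 3.90 × 10^-3 mol
n(NaOH) in each aliquot = 3.90 × 10^-3 mol (1:1 ratio)
n(NaOH) in the whole flask = 3.90 × 10^-3 × 500.0/10.0 = 0.195 mol
mass of NaOH = 0.195 × 40.00 = 7.79 g
% NaOH = 7.79 / 8.85 × 100 = 88.0 %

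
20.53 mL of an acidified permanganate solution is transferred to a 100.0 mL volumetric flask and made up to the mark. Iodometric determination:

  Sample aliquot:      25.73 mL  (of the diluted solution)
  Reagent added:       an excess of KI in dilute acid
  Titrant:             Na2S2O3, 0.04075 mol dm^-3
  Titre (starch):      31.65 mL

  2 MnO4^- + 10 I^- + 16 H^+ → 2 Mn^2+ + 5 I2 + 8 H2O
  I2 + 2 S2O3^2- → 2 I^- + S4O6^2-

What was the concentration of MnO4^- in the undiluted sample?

0.04883 mol/L

n(S2O3^2-) = 0.03165 × 0.04075 = 1.290 × 10^-3 mol
n(I2) = n(S2O3^2-)/2 = 6.449 × 10^-4 mol
From the 2:5 ratio, n(MnO4^-) in the aliquot = 2/5 × 6.449 × 10^-4 = 2.579 × 10^-4 mol
[MnO4^-]_dilute = 2.579 × 10^-4 / 0.02573 = 0.01003 mol/L
[MnO4^-]_original = 0.01003 × 100.0/20.53 = 0.04883 mol/L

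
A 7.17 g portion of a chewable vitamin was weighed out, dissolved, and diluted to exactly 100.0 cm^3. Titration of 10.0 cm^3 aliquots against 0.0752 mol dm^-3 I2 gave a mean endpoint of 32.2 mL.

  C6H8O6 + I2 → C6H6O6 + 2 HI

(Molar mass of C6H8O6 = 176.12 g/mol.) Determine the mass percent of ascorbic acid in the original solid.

59.5 %

n(I2) per titration = 0.0322 × 0.0752 = 2.42 × 10^-3 mol
n(C6H8O6) in each aliquot = 2.42 × 10^-3 mol (1:1 ratio)
n(C6H8O6) in the whole flask = 2.42 × 10^-3 × 100.0/10.0 = 0.0242 mol
mass of C6H8O6 = 0.0242 × 176.12 = 4.26 g
% C6H8O6 = 4.26 / 7.17 × 100 = 59.5 %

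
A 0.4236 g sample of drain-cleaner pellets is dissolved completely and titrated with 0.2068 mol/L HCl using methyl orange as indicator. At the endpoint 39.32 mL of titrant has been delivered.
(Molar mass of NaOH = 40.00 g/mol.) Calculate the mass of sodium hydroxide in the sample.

0.3253 g

NaOH + HCl → NaCl + H2O
n(HCl) = 0.03932 L × 0.2068 mol/L = 8.131 × 10^-3 mol
n(NaOH) = 8.131 × 10^-3 mol (1:1 ratio)
mass of NaOH = 8.131 × 10^-3 × 40.00 g/mol = 0.3253 g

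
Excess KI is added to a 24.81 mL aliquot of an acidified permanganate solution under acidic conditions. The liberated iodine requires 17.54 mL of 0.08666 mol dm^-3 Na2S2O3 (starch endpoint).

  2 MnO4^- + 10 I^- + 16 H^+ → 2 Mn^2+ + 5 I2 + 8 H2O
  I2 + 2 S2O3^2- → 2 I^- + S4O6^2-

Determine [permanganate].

0.01225 mol/L

n(S2O3^2-) = 0.01754 × 0.08666 = 1.520 × 10^-3 mol
n(I2) = n(S2O3^2-)/2 = 7.600 × 10^-4 mol
From the 2:5 ratio, n(MnO4^-) in the aliquot = 2/5 × 7.600 × 10^-4 = 3.040 × 10^-4 mol
[MnO4^-] = 3.040 × 10^-4 / 0.02481 = 0.01225 mol/L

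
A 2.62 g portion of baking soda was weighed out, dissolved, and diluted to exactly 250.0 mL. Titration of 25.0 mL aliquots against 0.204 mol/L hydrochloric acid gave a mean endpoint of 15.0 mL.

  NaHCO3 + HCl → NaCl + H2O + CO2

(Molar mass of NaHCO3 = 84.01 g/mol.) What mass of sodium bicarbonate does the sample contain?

n(HCl) per titration = 0.0150 × 0.204 = 3.06 × 10^-3 mol
n(NaHCO3) in each aliquot = 3.06 × 10^-3 mol (1:1 ratio)
n(NaHCO3) in the whole flask = 3.06 × 10^-3 × 250.0/25.0 = 0.0306 mol
mass of NaHCO3 = 0.0306 × 84.01 = 2.57 g

2.57 g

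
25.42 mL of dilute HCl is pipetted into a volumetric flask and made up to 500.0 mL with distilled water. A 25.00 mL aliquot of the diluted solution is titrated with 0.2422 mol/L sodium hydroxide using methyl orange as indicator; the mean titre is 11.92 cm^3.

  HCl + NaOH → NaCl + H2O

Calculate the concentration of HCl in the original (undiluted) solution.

2.271 mol/L

n(NaOH) = 0.01192 × 0.2422 = 2.887 × 10^-3 mol
n(HCl) in the aliquot = 2.887 × 10^-3 mol (1:1 ratio)
[HCl]_dilute = 2.887 × 10^-3 / 0.02500 = 0.1155 mol/L
Dilution factor = 500.0 / 25.42 = 19.67
[HCl]_stock = 0.1155 × 19.67 = 2.271 mol/L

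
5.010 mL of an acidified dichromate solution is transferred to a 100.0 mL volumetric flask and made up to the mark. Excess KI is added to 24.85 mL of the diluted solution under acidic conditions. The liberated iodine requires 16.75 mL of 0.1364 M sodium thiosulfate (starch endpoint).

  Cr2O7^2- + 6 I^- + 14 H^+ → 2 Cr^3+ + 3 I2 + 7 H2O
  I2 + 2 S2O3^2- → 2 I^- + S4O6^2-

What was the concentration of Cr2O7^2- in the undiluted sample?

n(S2O3^2-) = 0.01675 × 0.1364 = 2.285 × 10^-3 mol
n(I2) = n(S2O3^2-)/2 = 1.142 × 10^-3 mol
From the 1:3 ratio, n(Cr2O7^2-) in the aliquot = 1/3 × 1.142 × 10^-3 = 3.808 × 10^-4 mol
[Cr2O7^2-]_dilute = 3.808 × 10^-4 / 0.02485 = 0.01532 mol/L
[Cr2O7^2-]_original = 0.01532 × 100.0/5.010 = 0.3059 mol/L

0.3059 M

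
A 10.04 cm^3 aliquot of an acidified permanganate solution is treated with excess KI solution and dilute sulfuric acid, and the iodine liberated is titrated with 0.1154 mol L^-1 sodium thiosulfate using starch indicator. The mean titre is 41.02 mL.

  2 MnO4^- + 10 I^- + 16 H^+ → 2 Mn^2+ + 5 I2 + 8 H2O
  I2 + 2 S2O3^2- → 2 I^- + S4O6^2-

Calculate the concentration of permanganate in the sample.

0.09430 mol/L

n(S2O3^2-) = 0.04102 × 0.1154 = 4.734 × 10^-3 mol
n(I2) = n(S2O3^2-)/2 = 2.367 × 10^-3 mol
From the 2:5 ratio, n(MnO4^-) in the aliquot = 2/5 × 2.367 × 10^-3 = 9.467 × 10^-4 mol
[MnO4^-] = 9.467 × 10^-4 / 0.01004 = 0.09430 mol/L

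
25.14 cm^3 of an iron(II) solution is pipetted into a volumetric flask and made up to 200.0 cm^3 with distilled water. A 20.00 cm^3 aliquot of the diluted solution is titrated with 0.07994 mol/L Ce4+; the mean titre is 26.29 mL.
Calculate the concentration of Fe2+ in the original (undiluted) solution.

Ce^4+ + Fe^2+ → Ce^3+ + Fe^3+
n(Ce4+) = 0.02629 × 0.07994 = 2.102 × 10^-3 mol
n(Fe2+) in the aliquot = 2.102 × 10^-3 mol (1:1 ratio)
[Fe2+]_dilute = 2.102 × 10^-3 / 0.02000 = 0.1051 mol/L
Dilution factor = 200.0 / 25.14 = 7.955
[Fe2+]_stock = 0.1051 × 7.955 = 0.8360 mol/L

0.8360 mol/L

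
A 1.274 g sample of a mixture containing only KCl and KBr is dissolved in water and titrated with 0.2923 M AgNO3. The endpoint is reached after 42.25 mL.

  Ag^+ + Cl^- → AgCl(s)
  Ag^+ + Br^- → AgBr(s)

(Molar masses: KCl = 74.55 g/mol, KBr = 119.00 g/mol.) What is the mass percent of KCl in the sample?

25.75 %

n(AgNO3) = 0.04225 × 0.2923 = 0.01235 mol
Let x = n(KCl), y = n(KBr).
Titrant: 1x + 1y = 0.01235;  mass: 74.55x + 119.00y = 1.274
Solving, x = 4.401 × 10^-3 mol, y = 7.949 × 10^-3 mol
mass of KCl = 4.401 × 10^-3 × 74.55 = 0.3281 g
% KCl = 0.3281 / 1.274 × 100 = 25.75 %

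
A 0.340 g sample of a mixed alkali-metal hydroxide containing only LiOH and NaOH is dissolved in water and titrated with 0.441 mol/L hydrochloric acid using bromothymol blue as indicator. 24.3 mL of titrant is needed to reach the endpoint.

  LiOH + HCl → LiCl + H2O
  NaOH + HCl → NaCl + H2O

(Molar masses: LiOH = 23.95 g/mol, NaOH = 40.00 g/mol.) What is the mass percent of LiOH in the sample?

38.9 %

n(HCl) = 0.0243 × 0.441 = 0.0107 mol
Let x = n(LiOH), y = n(NaOH).
Titrant: 1x + 1y = 0.0107;  mass: 23.95x + 40.00y = 0.340
Solving, x = 5.52 × 10^-3 mol, y = 5.19 × 10^-3 mol
mass of LiOH = 5.52 × 10^-3 × 23.95 = 0.132 g
% LiOH = 0.132 / 0.340 × 100 = 38.9 %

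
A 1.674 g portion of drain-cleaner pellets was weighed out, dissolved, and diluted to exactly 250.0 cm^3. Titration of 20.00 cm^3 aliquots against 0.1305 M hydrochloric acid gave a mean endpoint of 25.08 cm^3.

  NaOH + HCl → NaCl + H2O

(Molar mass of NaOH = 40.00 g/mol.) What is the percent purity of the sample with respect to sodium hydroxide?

n(HCl) per titration = 0.02508 × 0.1305 = 3.273 × 10^-3 mol
n(NaOH) in each aliquot = 3.273 × 10^-3 mol (1:1 ratio)
n(NaOH) in the whole flask = 3.273 × 10^-3 × 250.0/20.00 = 0.04091 mol
mass of NaOH = 0.04091 × 40.00 = 1.636 g
% NaOH = 1.636 / 1.674 × 100 = 97.76 %

97.76 %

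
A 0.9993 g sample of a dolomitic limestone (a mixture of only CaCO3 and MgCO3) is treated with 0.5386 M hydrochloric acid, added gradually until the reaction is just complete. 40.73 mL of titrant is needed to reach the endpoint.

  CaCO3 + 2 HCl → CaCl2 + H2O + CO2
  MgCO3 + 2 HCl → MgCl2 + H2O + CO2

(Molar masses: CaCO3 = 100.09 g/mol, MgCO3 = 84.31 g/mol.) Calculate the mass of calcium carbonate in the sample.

0.4728 g

n(HCl) = 0.04073 × 0.5386 = 0.02194 mol
Let x = n(CaCO3), y = n(MgCO3).
Titrant: 2x + 2y = 0.02194;  mass: 100.09x + 84.31y = 0.9993
Solving, x = 4.724 × 10^-3 mol, y = 6.245 × 10^-3 mol
mass of CaCO3 = 4.724 × 10^-3 × 100.09 = 0.4728 g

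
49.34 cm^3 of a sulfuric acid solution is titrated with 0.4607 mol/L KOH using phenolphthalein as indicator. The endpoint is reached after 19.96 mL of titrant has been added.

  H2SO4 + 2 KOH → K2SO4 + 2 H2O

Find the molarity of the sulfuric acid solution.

0.09319 mol/L

n(KOH) = 0.01996 L × 0.4607 mol/L = 9.196 × 10^-3 mol
From the 1:2 mole ratio, n(H2SO4) = 1/2 × 9.196 × 10^-3 = 4.598 × 10^-3 mol
[H2SO4] = 4.598 × 10^-3 mol / 0.04934 L = 0.09319 mol/L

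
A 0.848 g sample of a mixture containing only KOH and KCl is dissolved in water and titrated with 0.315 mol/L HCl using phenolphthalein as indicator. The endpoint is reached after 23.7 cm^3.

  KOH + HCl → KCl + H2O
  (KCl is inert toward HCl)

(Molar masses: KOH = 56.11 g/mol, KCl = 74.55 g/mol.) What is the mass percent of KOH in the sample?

n(HCl) = 0.0237 × 0.315 = 7.47 × 10^-3 mol
Let x = n(KOH), y = n(KCl).
Titrant: 1x = 7.47 × 10^-3;  mass: 56.11x + 74.55y = 0.848
Solving, x = 7.47 × 10^-3 mol, y = 5.76 × 10^-3 mol
mass of KOH = 7.47 × 10^-3 × 56.11 = 0.419 g
% KOH = 0.419 / 0.848 × 100 = 49.4 %

49.4 %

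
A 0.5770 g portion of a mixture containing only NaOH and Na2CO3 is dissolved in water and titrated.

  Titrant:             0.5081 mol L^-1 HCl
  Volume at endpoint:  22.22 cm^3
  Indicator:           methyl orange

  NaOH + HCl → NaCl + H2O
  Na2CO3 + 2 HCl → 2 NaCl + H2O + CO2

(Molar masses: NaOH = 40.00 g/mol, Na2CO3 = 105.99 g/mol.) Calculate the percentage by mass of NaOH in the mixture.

11.37 %

n(HCl) = 0.02222 × 0.5081 = 0.01129 mol
Let x = n(NaOH), y = n(Na2CO3).
Titrant: 1x + 2y = 0.01129;  mass: 40.00x + 105.99y = 0.5770
Solving, x = 1.640 × 10^-3 mol, y = 4.825 × 10^-3 mol
mass of NaOH = 1.640 × 10^-3 × 40.00 = 0.06560 g
% NaOH = 0.06560 / 0.5770 × 100 = 11.37 %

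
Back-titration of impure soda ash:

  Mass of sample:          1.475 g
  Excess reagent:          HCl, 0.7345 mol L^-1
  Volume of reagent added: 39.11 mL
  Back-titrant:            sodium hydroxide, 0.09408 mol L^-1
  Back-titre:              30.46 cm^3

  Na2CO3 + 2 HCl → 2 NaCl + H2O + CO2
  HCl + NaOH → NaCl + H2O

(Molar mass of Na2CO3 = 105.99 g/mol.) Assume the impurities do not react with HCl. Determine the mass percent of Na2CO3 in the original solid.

92.91 %

n(HCl) added = 0.03911 × 0.7345 = 0.02873 mol
n(NaOH) used in back-titration = 0.03046 × 0.09408 = 2.866 × 10^-3 mol
n(HCl) left over = 2.866 × 10^-3 mol (1:1 ratio)
n(HCl) consumed by analyte = 0.02873 − 2.866 × 10^-3 = 0.02586 mol
From the 1:2 ratio, n(Na2CO3) = 1/2 × 0.02586 = 0.01293 mol
mass of Na2CO3 = 0.01293 × 105.99 = 1.370 g
% Na2CO3 = 1.370 / 1.475 × 100 = 92.91 %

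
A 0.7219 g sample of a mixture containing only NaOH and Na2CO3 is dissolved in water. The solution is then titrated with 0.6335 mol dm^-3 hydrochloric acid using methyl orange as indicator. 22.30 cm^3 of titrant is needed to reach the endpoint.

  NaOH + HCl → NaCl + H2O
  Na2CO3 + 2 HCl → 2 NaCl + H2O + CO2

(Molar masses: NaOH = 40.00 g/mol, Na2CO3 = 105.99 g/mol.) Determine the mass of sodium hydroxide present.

0.08238 g

n(HCl) = 0.02230 × 0.6335 = 0.01413 mol
Let x = n(NaOH), y = n(Na2CO3).
Titrant: 1x + 2y = 0.01413;  mass: 40.00x + 105.99y = 0.7219
Solving, x = 2.059 × 10^-3 mol, y = 6.034 × 10^-3 mol
mass of NaOH = 2.059 × 10^-3 × 40.00 = 0.08238 g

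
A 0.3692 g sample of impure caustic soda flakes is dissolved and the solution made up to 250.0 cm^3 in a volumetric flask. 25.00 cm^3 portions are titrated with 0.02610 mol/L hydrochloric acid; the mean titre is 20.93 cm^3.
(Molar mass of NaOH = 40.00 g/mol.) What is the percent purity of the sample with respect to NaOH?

NaOH + HCl → NaCl + H2O
n(HCl) per titration = 0.02093 × 0.02610 = 5.463 × 10^-4 mol
n(NaOH) in each aliquot = 5.463 × 10^-4 mol (1:1 ratio)
n(NaOH) in the whole flask = 5.463 × 10^-4 × 250.0/25.00 = 5.463 × 10^-3 mol
mass of NaOH = 5.463 × 10^-3 × 40.00 = 0.2185 g
% NaOH = 0.2185 / 0.3692 × 100 = 59.18 %

59.18 %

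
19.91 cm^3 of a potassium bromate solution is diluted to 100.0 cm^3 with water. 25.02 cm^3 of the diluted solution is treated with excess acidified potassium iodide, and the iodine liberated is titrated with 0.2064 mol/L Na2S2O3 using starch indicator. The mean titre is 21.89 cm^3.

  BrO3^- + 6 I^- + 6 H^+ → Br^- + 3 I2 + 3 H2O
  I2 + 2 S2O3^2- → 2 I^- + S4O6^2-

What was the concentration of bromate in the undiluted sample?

0.1512 mol/L

n(S2O3^2-) = 0.02189 × 0.2064 = 4.518 × 10^-3 mol
n(I2) = n(S2O3^2-)/2 = 2.259 × 10^-3 mol
From the 1:3 ratio, n(BrO3^-) in the aliquot = 1/3 × 2.259 × 10^-3 = 7.530 × 10^-4 mol
[BrO3^-]_dilute = 7.530 × 10^-4 / 0.02502 = 0.03010 mol/L
[BrO3^-]_original = 0.03010 × 100.0/19.91 = 0.1512 mol/L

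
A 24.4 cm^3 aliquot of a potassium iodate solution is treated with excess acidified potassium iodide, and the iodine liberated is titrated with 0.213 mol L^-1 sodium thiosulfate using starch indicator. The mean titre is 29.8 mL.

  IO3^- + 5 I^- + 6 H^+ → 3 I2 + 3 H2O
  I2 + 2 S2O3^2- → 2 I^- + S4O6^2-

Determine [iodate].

0.0434 mol/L

n(S2O3^2-) = 0.0298 × 0.213 = 6.35 × 10^-3 mol
n(I2) = n(S2O3^2-)/2 = 3.17 × 10^-3 mol
From the 1:3 ratio, n(IO3^-) in the aliquot = 1/3 × 3.17 × 10^-3 = 1.06 × 10^-3 mol
[IO3^-] = 1.06 × 10^-3 / 0.0244 = 0.0434 mol/L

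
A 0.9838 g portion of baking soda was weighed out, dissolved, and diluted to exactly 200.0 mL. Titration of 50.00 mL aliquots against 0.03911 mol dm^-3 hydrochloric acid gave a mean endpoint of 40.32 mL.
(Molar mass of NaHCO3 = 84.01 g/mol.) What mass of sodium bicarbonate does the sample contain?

0.5299 g

NaHCO3 + HCl → NaCl + H2O + CO2
n(HCl) per titration = 0.04032 × 0.03911 = 1.577 × 10^-3 mol
n(NaHCO3) in each aliquot = 1.577 × 10^-3 mol (1:1 ratio)
n(NaHCO3) in the whole flask = 1.577 × 10^-3 × 200.0/50.00 = 6.308 × 10^-3 mol
mass of NaHCO3 = 6.308 × 10^-3 × 84.01 = 0.5299 g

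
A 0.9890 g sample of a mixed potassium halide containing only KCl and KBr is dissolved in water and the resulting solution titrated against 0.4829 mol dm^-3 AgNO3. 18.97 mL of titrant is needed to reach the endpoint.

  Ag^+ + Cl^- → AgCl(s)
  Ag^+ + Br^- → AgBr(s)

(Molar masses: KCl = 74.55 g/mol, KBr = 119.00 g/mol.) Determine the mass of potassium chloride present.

n(AgNO3) = 0.01897 × 0.4829 = 9.161 × 10^-3 mol
Let x = n(KCl), y = n(KBr).
Titrant: 1x + 1y = 9.161 × 10^-3;  mass: 74.55x + 119.00y = 0.9890
Solving, x = 2.275 × 10^-3 mol, y = 6.886 × 10^-3 mol
mass of KCl = 2.275 × 10^-3 × 74.55 = 0.1696 g

0.1696 g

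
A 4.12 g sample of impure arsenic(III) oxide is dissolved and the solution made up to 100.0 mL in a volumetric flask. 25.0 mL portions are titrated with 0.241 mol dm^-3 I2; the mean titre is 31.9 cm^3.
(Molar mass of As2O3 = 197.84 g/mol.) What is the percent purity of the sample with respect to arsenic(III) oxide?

73.8 %

As2O3 + 2 I2 + 2 H2O → As2O5 + 4 HI
n(I2) per titration = 0.0319 × 0.241 = 7.69 × 10^-3 mol
From the 1:2 ratio, n(As2O3) in each aliquot = 1/2 × 7.69 × 10^-3 = 3.84 × 10^-3 mol
n(As2O3) in the whole flask = 3.84 × 10^-3 × 100.0/25.0 = 0.0154 mol
mass of As2O3 = 0.0154 × 197.84 = 3.04 g
% As2O3 = 3.04 / 4.12 × 100 = 73.8 %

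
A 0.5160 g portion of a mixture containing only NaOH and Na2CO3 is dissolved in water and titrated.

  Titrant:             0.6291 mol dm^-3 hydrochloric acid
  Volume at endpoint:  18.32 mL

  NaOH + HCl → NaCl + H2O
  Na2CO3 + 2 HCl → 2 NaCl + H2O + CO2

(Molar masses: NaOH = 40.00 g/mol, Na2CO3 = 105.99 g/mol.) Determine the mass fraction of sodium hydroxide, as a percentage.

56.54 %

n(HCl) = 0.01832 × 0.6291 = 0.01153 mol
Let x = n(NaOH), y = n(Na2CO3).
Titrant: 1x + 2y = 0.01153;  mass: 40.00x + 105.99y = 0.5160
Solving, x = 7.293 × 10^-3 mol, y = 2.116 × 10^-3 mol
mass of NaOH = 7.293 × 10^-3 × 40.00 = 0.2917 g
% NaOH = 0.2917 / 0.5160 × 100 = 56.54 %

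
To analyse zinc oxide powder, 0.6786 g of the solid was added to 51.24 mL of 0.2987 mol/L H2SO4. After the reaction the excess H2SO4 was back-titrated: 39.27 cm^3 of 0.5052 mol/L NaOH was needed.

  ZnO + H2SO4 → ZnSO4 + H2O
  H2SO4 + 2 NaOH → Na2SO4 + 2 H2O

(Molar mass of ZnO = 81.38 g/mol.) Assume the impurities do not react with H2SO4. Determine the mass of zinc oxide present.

n(H2SO4) added = 0.05124 × 0.2987 = 0.01531 mol
n(NaOH) used in back-titration = 0.03927 × 0.5052 = 0.01984 mol
From the 1:2 ratio, n(H2SO4) left over = 1/2 × 0.01984 = 9.920 × 10^-3 mol
n(H2SO4) consumed by analyte = 0.01531 − 9.920 × 10^-3 = 5.386 × 10^-3 mol
n(ZnO) = 5.386 × 10^-3 mol (1:1 ratio)
mass of ZnO = 5.386 × 10^-3 × 81.38 = 0.4383 g

0.4383 g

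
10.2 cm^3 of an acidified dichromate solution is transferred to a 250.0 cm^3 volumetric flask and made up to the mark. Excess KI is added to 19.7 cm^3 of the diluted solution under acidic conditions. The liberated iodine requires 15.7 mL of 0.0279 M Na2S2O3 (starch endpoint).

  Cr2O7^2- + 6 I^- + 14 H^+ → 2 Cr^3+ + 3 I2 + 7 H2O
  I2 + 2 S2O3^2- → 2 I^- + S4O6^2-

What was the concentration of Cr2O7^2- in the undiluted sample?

0.0908 M

n(S2O3^2-) = 0.0157 × 0.0279 = 4.38 × 10^-4 mol
n(I2) = n(S2O3^2-)/2 = 2.19 × 10^-4 mol
From the 1:3 ratio, n(Cr2O7^2-) in the aliquot = 1/3 × 2.19 × 10^-4 = 7.30 × 10^-5 mol
[Cr2O7^2-]_dilute = 7.30 × 10^-5 / 0.0197 = 0.00371 mol/L
[Cr2O7^2-]_original = 0.00371 × 250.0/10.2 = 0.0908 mol/L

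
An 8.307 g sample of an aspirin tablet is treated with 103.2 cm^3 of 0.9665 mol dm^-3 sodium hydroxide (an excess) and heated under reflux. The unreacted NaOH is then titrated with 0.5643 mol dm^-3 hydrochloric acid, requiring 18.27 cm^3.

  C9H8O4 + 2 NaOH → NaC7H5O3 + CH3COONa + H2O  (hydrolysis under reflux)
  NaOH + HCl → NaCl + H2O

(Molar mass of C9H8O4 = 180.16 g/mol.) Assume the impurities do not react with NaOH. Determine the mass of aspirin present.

n(NaOH) added = 0.1032 × 0.9665 = 0.09974 mol
n(HCl) used in back-titration = 0.01827 × 0.5643 = 0.01031 mol
n(NaOH) left over = 0.01031 mol (1:1 ratio)
n(NaOH) consumed by analyte = 0.09974 − 0.01031 = 0.08943 mol
From the 1:2 ratio, n(C9H8O4) = 1/2 × 0.08943 = 0.04472 mol
mass of C9H8O4 = 0.04472 × 180.16 = 8.056 g

8.056 g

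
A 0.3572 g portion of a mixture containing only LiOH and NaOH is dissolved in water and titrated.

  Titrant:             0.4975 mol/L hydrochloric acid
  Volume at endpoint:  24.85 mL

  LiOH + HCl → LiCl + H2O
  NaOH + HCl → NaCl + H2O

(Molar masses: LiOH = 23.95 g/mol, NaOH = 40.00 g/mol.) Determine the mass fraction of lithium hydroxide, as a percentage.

n(HCl) = 0.02485 × 0.4975 = 0.01236 mol
Let x = n(LiOH), y = n(NaOH).
Titrant: 1x + 1y = 0.01236;  mass: 23.95x + 40.00y = 0.3572
Solving, x = 8.555 × 10^-3 mol, y = 3.807 × 10^-3 mol
mass of LiOH = 8.555 × 10^-3 × 23.95 = 0.2049 g
% LiOH = 0.2049 / 0.3572 × 100 = 57.36 %

57.36 %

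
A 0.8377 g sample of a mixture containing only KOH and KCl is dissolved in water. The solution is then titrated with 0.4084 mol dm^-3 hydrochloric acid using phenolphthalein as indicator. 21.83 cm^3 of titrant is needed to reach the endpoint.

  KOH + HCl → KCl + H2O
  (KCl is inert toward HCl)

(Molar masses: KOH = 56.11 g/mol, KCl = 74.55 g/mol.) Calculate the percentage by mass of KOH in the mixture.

n(HCl) = 0.02183 × 0.4084 = 8.915 × 10^-3 mol
Let x = n(KOH), y = n(KCl).
Titrant: 1x = 8.915 × 10^-3;  mass: 56.11x + 74.55y = 0.8377
Solving, x = 8.915 × 10^-3 mol, y = 4.527 × 10^-3 mol
mass of KOH = 8.915 × 10^-3 × 56.11 = 0.5002 g
% KOH = 0.5002 / 0.8377 × 100 = 59.72 %

59.72 %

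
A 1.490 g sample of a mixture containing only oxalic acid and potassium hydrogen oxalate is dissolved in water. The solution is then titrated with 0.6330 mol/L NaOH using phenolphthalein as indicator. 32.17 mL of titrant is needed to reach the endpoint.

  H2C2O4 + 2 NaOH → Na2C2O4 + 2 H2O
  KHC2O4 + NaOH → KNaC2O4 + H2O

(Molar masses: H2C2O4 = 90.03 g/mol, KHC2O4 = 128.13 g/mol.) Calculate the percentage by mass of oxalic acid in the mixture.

40.68 %

n(NaOH) = 0.03217 × 0.6330 = 0.02036 mol
Let x = n(H2C2O4), y = n(KHC2O4).
Titrant: 2x + 1y = 0.02036;  mass: 90.03x + 128.13y = 1.490
Solving, x = 6.733 × 10^-3 mol, y = 6.898 × 10^-3 mol
mass of H2C2O4 = 6.733 × 10^-3 × 90.03 = 0.6062 g
% H2C2O4 = 0.6062 / 1.490 × 100 = 40.68 %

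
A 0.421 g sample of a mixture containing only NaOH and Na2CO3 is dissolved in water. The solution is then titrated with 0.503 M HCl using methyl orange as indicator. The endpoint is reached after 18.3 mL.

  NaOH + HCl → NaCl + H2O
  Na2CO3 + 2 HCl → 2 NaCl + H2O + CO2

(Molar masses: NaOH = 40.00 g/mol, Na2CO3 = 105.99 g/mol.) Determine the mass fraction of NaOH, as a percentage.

n(HCl) = 0.0183 × 0.503 = 9.20 × 10^-3 mol
Let x = n(NaOH), y = n(Na2CO3).
Titrant: 1x + 2y = 9.20 × 10^-3;  mass: 40.00x + 105.99y = 0.421
Solving, x = 5.14 × 10^-3 mol, y = 2.03 × 10^-3 mol
mass of NaOH = 5.14 × 10^-3 × 40.00 = 0.206 g
% NaOH = 0.206 / 0.421 × 100 = 48.9 %

48.9 %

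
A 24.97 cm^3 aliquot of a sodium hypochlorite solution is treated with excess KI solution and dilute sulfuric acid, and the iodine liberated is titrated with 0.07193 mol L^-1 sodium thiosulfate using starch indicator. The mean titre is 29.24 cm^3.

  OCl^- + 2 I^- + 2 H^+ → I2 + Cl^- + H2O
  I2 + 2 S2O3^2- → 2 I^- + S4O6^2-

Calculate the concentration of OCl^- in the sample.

n(S2O3^2-) = 0.02924 × 0.07193 = 2.103 × 10^-3 mol
n(I2) = n(S2O3^2-)/2 = 1.052 × 10^-3 mol
n(OCl^-) in the aliquot = 1.052 × 10^-3 mol (1:1 ratio)
[OCl^-] = 1.052 × 10^-3 / 0.02497 = 0.04212 mol/L

0.04212 mol/L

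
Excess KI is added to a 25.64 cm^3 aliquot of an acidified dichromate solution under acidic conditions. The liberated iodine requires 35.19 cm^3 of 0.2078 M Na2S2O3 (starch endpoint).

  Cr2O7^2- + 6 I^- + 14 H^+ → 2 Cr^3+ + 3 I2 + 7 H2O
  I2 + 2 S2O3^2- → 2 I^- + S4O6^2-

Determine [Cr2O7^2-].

n(S2O3^2-) = 0.03519 × 0.2078 = 7.312 × 10^-3 mol
n(I2) = n(S2O3^2-)/2 = 3.656 × 10^-3 mol
From the 1:3 ratio, n(Cr2O7^2-) in the aliquot = 1/3 × 3.656 × 10^-3 = 1.219 × 10^-3 mol
[Cr2O7^2-] = 1.219 × 10^-3 / 0.02564 = 0.04753 mol/L

0.04753 M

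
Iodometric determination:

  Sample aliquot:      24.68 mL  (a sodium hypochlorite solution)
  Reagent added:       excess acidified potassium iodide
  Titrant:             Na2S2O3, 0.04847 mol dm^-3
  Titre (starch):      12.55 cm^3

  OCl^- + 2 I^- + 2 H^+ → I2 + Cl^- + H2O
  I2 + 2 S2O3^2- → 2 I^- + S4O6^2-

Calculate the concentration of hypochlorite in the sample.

n(S2O3^2-) = 0.01255 × 0.04847 = 6.083 × 10^-4 mol
n(I2) = n(S2O3^2-)/2 = 3.041 × 10^-4 mol
n(OCl^-) in the aliquot = 3.041 × 10^-4 mol (1:1 ratio)
[OCl^-] = 3.041 × 10^-4 / 0.02468 = 0.01232 mol/L

0.01232 mol/L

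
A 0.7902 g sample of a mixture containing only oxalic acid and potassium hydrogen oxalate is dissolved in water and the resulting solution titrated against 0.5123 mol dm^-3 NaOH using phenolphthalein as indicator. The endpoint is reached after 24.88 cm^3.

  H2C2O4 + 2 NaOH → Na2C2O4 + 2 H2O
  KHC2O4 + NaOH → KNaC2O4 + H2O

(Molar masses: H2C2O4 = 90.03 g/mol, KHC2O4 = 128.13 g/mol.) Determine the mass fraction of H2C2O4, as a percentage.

n(NaOH) = 0.02488 × 0.5123 = 0.01275 mol
Let x = n(H2C2O4), y = n(KHC2O4).
Titrant: 2x + 1y = 0.01275;  mass: 90.03x + 128.13y = 0.7902
Solving, x = 5.071 × 10^-3 mol, y = 2.604 × 10^-3 mol
mass of H2C2O4 = 5.071 × 10^-3 × 90.03 = 0.4565 g
% H2C2O4 = 0.4565 / 0.7902 × 100 = 57.78 %

57.78 %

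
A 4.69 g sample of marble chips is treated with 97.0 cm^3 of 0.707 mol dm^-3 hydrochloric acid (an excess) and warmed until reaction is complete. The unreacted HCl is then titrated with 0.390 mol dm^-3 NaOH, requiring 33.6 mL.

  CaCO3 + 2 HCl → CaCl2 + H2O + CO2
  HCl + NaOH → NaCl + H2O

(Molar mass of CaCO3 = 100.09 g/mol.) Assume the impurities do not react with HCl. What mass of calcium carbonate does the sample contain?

2.78 g

n(HCl) added = 0.0970 × 0.707 = 0.0686 mol
n(NaOH) used in back-titration = 0.0336 × 0.390 = 0.0131 mol
n(HCl) left over = 0.0131 mol (1:1 ratio)
n(HCl) consumed by analyte = 0.0686 − 0.0131 = 0.0555 mol
From the 1:2 ratio, n(CaCO3) = 1/2 × 0.0555 = 0.0277 mol
mass of CaCO3 = 0.0277 × 100.09 = 2.78 g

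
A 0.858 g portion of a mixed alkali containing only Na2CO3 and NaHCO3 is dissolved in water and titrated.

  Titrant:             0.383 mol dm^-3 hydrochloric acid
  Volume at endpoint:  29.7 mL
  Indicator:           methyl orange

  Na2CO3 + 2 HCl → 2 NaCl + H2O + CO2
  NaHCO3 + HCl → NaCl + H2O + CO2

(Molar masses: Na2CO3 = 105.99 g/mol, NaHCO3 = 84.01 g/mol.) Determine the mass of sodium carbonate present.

n(HCl) = 0.0297 × 0.383 = 0.0114 mol
Let x = n(Na2CO3), y = n(NaHCO3).
Titrant: 2x + 1y = 0.0114;  mass: 105.99x + 84.01y = 0.858
Solving, x = 1.57 × 10^-3 mol, y = 8.23 × 10^-3 mol
mass of Na2CO3 = 1.57 × 10^-3 × 105.99 = 0.167 g

0.167 g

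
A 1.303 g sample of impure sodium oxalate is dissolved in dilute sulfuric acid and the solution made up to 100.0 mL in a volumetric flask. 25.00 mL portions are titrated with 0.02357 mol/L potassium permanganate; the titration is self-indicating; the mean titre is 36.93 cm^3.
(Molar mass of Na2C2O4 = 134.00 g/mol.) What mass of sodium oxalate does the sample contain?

2 MnO4^- + 5 C2O4^2- + 16 H^+ → 2 Mn^2+ + 10 CO2 + 8 H2O
n(KMnO4) per titration = 0.03693 × 0.02357 = 8.704 × 10^-4 mol
From the 5:2 ratio, n(Na2C2O4) in each aliquot = 5/2 × 8.704 × 10^-4 = 2.176 × 10^-3 mol
n(Na2C2O4) in the whole flask = 2.176 × 10^-3 × 100.0/25.00 = 8.704 × 10^-3 mol
mass of Na2C2O4 = 8.704 × 10^-3 × 134.00 = 1.166 g

1.166 g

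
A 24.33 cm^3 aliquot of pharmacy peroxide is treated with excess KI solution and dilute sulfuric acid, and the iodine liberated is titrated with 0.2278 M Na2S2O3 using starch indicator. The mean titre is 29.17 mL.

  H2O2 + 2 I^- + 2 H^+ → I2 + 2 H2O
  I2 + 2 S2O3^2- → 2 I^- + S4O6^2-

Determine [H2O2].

n(S2O3^2-) = 0.02917 × 0.2278 = 6.645 × 10^-3 mol
n(I2) = n(S2O3^2-)/2 = 3.322 × 10^-3 mol
n(H2O2) in the aliquot = 3.322 × 10^-3 mol (1:1 ratio)
[H2O2] = 3.322 × 10^-3 / 0.02433 = 0.1366 mol/L

0.1366 M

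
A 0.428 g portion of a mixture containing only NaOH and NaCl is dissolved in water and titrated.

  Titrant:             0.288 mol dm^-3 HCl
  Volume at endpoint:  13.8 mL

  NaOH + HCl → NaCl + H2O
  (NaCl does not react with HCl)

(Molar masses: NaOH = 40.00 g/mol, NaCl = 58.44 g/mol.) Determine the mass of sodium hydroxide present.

n(HCl) = 0.0138 × 0.288 = 3.97 × 10^-3 mol
Let x = n(NaOH), y = n(NaCl).
Titrant: 1x = 3.97 × 10^-3;  mass: 40.00x + 58.44y = 0.428
Solving, x = 3.97 × 10^-3 mol, y = 4.60 × 10^-3 mol
mass of NaOH = 3.97 × 10^-3 × 40.00 = 0.159 g

0.159 g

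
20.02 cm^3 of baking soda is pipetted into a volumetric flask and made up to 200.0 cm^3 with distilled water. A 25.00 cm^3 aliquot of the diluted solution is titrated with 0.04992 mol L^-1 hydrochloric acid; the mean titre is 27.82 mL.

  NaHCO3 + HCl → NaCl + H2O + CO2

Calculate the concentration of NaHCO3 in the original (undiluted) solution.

0.5550 mol/L

n(HCl) = 0.02782 × 0.04992 = 1.389 × 10^-3 mol
n(NaHCO3) in the aliquot = 1.389 × 10^-3 mol (1:1 ratio)
[NaHCO3]_dilute = 1.389 × 10^-3 / 0.02500 = 0.05555 mol/L
Dilution factor = 200.0 / 20.02 = 9.990
[NaHCO3]_stock = 0.05555 × 9.990 = 0.5550 mol/L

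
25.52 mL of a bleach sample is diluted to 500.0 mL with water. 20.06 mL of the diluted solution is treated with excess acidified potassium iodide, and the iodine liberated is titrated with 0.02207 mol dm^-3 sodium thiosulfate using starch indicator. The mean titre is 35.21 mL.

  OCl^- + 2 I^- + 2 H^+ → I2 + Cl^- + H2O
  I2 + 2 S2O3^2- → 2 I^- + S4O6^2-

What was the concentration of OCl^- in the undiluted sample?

n(S2O3^2-) = 0.03521 × 0.02207 = 7.771 × 10^-4 mol
n(I2) = n(S2O3^2-)/2 = 3.885 × 10^-4 mol
n(OCl^-) in the aliquot = 3.885 × 10^-4 mol (1:1 ratio)
[OCl^-]_dilute = 3.885 × 10^-4 / 0.02006 = 0.01937 mol/L
[OCl^-]_original = 0.01937 × 500.0/25.52 = 0.3795 mol/L

0.3795 mol/L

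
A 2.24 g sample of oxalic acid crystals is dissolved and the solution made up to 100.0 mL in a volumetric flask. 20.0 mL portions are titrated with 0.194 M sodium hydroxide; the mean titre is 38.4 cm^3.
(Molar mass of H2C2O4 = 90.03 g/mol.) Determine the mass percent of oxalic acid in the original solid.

74.9 %

H2C2O4 + 2 NaOH → Na2C2O4 + 2 H2O
n(NaOH) per titration = 0.0384 × 0.194 = 7.45 × 10^-3 mol
From the 1:2 ratio, n(H2C2O4) in each aliquot = 1/2 × 7.45 × 10^-3 = 3.72 × 10^-3 mol
n(H2C2O4) in the whole flask = 3.72 × 10^-3 × 100.0/20.0 = 0.0186 mol
mass of H2C2O4 = 0.0186 × 90.03 = 1.68 g
% H2C2O4 = 1.68 / 2.24 × 100 = 74.9 %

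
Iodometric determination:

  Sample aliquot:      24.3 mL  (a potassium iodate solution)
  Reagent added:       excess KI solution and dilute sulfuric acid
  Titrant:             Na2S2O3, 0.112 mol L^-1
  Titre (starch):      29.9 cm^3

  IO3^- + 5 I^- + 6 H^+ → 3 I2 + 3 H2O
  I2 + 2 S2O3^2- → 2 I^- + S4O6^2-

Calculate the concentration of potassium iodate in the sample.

n(S2O3^2-) = 0.0299 × 0.112 = 3.35 × 10^-3 mol
n(I2) = n(S2O3^2-)/2 = 1.67 × 10^-3 mol
From the 1:3 ratio, n(IO3^-) in the aliquot = 1/3 × 1.67 × 10^-3 = 5.58 × 10^-4 mol
[IO3^-] = 5.58 × 10^-4 / 0.0243 = 0.0230 mol/L

0.0230 mol/L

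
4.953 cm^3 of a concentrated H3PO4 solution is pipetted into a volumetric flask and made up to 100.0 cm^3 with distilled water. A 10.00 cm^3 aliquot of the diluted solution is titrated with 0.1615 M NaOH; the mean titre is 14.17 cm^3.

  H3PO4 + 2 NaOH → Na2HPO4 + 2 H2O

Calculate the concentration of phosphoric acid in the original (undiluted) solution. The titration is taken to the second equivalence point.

n(NaOH) = 0.01417 × 0.1615 = 2.288 × 10^-3 mol
From the 1:2 ratio, n(H3PO4) in the aliquot = 1/2 × 2.288 × 10^-3 = 1.144 × 10^-3 mol
[H3PO4]_dilute = 1.144 × 10^-3 / 0.01000 = 0.1144 mol/L
Dilution factor = 100.0 / 4.953 = 20.19
[H3PO4]_stock = 0.1144 × 20.19 = 2.310 mol/L

2.310 M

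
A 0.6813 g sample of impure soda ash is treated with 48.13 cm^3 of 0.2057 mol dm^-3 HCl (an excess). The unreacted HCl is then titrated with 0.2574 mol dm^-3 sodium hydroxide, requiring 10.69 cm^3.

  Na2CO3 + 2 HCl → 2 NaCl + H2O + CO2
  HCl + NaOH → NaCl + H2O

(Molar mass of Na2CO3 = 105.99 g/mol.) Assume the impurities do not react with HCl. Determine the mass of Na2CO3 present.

n(HCl) added = 0.04813 × 0.2057 = 9.900 × 10^-3 mol
n(NaOH) used in back-titration = 0.01069 × 0.2574 = 2.752 × 10^-3 mol
n(HCl) left over = 2.752 × 10^-3 mol (1:1 ratio)
n(HCl) consumed by analyte = 9.900 × 10^-3 − 2.752 × 10^-3 = 7.149 × 10^-3 mol
From the 1:2 ratio, n(Na2CO3) = 1/2 × 7.149 × 10^-3 = 3.574 × 10^-3 mol
mass of Na2CO3 = 3.574 × 10^-3 × 105.99 = 0.3788 g

0.3788 g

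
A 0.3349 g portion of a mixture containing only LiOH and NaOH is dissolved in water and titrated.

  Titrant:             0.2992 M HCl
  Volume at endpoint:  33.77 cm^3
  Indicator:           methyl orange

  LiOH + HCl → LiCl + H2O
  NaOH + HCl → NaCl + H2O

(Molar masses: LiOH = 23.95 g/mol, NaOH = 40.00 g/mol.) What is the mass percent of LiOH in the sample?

n(HCl) = 0.03377 × 0.2992 = 0.01010 mol
Let x = n(LiOH), y = n(NaOH).
Titrant: 1x + 1y = 0.01010;  mass: 23.95x + 40.00y = 0.3349
Solving, x = 4.315 × 10^-3 mol, y = 5.789 × 10^-3 mol
mass of LiOH = 4.315 × 10^-3 × 23.95 = 0.1033 g
% LiOH = 0.1033 / 0.3349 × 100 = 30.86 %

30.86 %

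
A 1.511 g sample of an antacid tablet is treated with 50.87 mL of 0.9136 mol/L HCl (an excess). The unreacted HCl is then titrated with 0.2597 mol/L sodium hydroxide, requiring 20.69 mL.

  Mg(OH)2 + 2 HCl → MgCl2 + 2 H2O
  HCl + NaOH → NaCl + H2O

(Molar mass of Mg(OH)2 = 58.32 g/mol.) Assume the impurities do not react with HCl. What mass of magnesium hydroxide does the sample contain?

n(HCl) added = 0.05087 × 0.9136 = 0.04647 mol
n(NaOH) used in back-titration = 0.02069 × 0.2597 = 5.373 × 10^-3 mol
n(HCl) left over = 5.373 × 10^-3 mol (1:1 ratio)
n(HCl) consumed by analyte = 0.04647 − 5.373 × 10^-3 = 0.04110 mol
From the 1:2 ratio, n(Mg(OH)2) = 1/2 × 0.04110 = 0.02055 mol
mass of Mg(OH)2 = 0.02055 × 58.32 = 1.199 g

1.199 g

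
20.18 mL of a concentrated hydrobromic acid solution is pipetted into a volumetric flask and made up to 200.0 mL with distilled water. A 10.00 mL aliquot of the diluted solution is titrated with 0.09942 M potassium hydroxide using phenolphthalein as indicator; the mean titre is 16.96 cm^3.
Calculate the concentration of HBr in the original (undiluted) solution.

HBr + KOH → KBr + H2O
n(KOH) = 0.01696 × 0.09942 = 1.686 × 10^-3 mol
n(HBr) in the aliquot = 1.686 × 10^-3 mol (1:1 ratio)
[HBr]_dilute = 1.686 × 10^-3 / 0.01000 = 0.1686 mol/L
Dilution factor = 200.0 / 20.18 = 9.911
[HBr]_stock = 0.1686 × 9.911 = 1.671 mol/L

1.671 M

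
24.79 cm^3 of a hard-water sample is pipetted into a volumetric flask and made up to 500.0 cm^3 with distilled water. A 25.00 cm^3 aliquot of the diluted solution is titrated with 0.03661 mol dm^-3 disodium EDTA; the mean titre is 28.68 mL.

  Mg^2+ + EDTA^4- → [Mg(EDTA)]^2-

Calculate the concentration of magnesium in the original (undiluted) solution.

n(EDTA) = 0.02868 × 0.03661 = 1.050 × 10^-3 mol
n(Mg2+) in the aliquot = 1.050 × 10^-3 mol (1:1 ratio)
[Mg2+]_dilute = 1.050 × 10^-3 / 0.02500 = 0.04200 mol/L
Dilution factor = 500.0 / 24.79 = 20.17
[Mg2+]_stock = 0.04200 × 20.17 = 0.8471 mol/L

0.8471 mol/L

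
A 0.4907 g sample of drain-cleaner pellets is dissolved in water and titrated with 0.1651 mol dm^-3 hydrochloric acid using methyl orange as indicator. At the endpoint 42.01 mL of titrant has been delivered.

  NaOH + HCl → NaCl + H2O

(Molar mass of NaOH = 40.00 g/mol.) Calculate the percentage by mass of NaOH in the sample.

n(HCl) = 0.04201 L × 0.1651 mol/L = 6.936 × 10^-3 mol
n(NaOH) = 6.936 × 10^-3 mol (1:1 ratio)
mass of NaOH = 6.936 × 10^-3 × 40.00 g/mol = 0.2774 g
% NaOH = 0.2774 / 0.4907 × 100 = 56.54 %

56.54 %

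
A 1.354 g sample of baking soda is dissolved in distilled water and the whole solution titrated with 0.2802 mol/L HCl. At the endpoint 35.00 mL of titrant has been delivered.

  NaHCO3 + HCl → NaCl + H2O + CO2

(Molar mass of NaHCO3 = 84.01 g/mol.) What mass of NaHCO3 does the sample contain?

n(HCl) = 0.03500 L × 0.2802 mol/L = 9.807 × 10^-3 mol
n(NaHCO3) = 9.807 × 10^-3 mol (1:1 ratio)
mass of NaHCO3 = 9.807 × 10^-3 × 84.01 g/mol = 0.8239 g

0.8239 g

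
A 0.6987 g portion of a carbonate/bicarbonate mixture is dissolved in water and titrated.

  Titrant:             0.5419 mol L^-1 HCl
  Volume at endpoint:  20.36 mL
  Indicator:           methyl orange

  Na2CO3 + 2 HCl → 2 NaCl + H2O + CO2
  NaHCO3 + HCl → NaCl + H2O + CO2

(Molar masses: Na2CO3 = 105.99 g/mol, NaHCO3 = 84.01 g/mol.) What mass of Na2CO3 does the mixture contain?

0.3899 g

n(HCl) = 0.02036 × 0.5419 = 0.01103 mol
Let x = n(Na2CO3), y = n(NaHCO3).
Titrant: 2x + 1y = 0.01103;  mass: 105.99x + 84.01y = 0.6987
Solving, x = 3.679 × 10^-3 mol, y = 3.676 × 10^-3 mol
mass of Na2CO3 = 3.679 × 10^-3 × 105.99 = 0.3899 g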